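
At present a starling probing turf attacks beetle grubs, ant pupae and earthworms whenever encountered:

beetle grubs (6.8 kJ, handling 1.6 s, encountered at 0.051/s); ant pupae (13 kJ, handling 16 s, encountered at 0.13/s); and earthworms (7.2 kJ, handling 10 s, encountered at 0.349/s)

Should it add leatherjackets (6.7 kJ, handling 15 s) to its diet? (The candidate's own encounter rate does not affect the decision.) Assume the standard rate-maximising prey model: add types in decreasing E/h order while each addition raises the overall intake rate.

No

On beetle grubs, ant pupae and earthworms alone, R = ΣλE/(1+Σλh) = 4.55/6.652 = 0.684 kJ/s.
leatherjackets: E/h = 6.7/15 = 0.4467 kJ/s.
Since 0.4467 < R, time spent handling leatherjackets is better spent searching.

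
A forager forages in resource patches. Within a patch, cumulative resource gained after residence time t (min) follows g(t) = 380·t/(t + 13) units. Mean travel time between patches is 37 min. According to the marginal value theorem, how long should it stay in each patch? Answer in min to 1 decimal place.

Maximise g(t)/(T+t): set derivative to zero → g'(t)(T+t) = g(t).
g'(t) = 380·13/(t + 13)². Setting 380·13/(t+13)² = 380t/[(t+13)(37+t)] gives 13(37+t) = t(t+13), so t² = 13×37 = 481.
t* = √481 = 21.93 min.

21.9 min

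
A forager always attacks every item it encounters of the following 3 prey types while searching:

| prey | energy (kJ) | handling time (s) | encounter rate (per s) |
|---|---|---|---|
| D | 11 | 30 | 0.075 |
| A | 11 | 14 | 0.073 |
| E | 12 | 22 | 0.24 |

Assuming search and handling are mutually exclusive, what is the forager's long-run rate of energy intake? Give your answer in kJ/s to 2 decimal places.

0.47 kJ/s

R = (0.075×11 + 0.073×11 + 0.24×12) / (1 + 0.075×30 + 0.073×14 + 0.24×22) = 4.508/9.552 = 0.4719 kJ/s.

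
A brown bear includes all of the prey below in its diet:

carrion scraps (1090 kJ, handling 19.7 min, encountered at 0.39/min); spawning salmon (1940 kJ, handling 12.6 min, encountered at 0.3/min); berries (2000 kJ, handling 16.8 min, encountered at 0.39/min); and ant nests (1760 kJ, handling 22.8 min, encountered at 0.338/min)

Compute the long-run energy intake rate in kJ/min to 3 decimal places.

Energy encountered per unit search time: 0.39×1090 + 0.3×1940 + 0.39×2000 + 0.338×1760 = 2382 kJ/min.
Handling time per unit search time: 0.39×19.7 + 0.3×12.6 + 0.39×16.8 + 0.338×22.8 = 25.72.
Rate = 2382/(1 + 25.72) = 89.14 kJ/min.

89.141 kJ/min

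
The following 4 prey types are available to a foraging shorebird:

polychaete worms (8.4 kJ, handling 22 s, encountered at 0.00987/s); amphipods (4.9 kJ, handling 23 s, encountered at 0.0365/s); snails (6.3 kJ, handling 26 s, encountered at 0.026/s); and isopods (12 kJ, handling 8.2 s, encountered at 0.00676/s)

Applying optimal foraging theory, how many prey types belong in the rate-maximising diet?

Rank by E/h (kJ/s): isopods 1.46, polychaete worms 0.382, snails 0.242, amphipods 0.213. Include each in turn until the next type's E/h falls below the running intake rate.
Rate on top 1: 0.07686. polychaete worms: 0.382 > 0.07686 → include.
Rate on top 2: 0.1289. snails: 0.242 > 0.1289 → include.
Rate on top 3: 0.1682. amphipods: 0.213 > 0.1682 → include.
Optimal diet: isopods, polychaete worms, snails, amphipods — 4 of 4 types.

4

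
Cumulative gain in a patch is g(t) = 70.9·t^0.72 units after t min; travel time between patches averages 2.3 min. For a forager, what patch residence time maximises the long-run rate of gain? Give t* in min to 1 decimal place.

Maximise g(t)/(T+t): set derivative to zero → g'(t)(T+t) = g(t).
g'(t) = 0.72·70.9·t^-0.28. Setting 0.72·70.9·t^-0.28 = 70.9·t^0.72/(2.3+t) gives 0.72(2.3+t) = t, so 0.28·t = 0.72×2.3.
t* = 0.72×2.3/0.28 = 5.914 min.

5.9 min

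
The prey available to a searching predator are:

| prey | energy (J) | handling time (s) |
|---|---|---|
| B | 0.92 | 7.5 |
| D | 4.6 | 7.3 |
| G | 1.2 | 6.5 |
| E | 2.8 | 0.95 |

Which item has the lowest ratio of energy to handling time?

Profitability E/h (J/s): B = 0.92/7.5 = 0.123, D = 4.6/7.3 = 0.63, G = 1.2/6.5 = 0.185, E = 2.8/0.95 = 2.95.
Ranked: E > D > G > B.

B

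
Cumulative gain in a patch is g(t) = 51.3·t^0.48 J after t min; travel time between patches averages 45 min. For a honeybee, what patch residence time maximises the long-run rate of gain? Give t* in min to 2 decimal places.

Maximise g(t)/(T+t): set derivative to zero → g'(t)(T+t) = g(t).
g'(t) = 0.48·51.3·t^-0.52. Setting 0.48·51.3·t^-0.52 = 51.3·t^0.48/(45+t) gives 0.48(45+t) = t, so 0.52·t = 0.48×45.
t* = 0.48×45/0.52 = 41.54 min.

41.54 min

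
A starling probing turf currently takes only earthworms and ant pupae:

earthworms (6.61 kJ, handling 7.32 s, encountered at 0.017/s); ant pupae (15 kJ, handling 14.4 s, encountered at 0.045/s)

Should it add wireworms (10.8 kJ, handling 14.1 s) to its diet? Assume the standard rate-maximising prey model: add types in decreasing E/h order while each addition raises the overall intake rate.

Current rate: (0.017×6.61 + 0.045×15)/(1 + 0.017×7.32 + 0.045×14.4) = 0.4442 kJ/s.
wireworms: E/h = 10.8/14.1 = 0.766 kJ/s.
0.766 > 0.4442, so adding wireworms raises the average — include it.

Yes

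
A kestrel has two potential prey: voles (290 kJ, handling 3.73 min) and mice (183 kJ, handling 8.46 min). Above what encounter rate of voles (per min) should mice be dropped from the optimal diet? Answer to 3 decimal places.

At the threshold, the rate on voles alone equals the profitability of mice: λ·290/(1 + λ·3.73) = 183/8.46 = 21.63.
Rearranging, λ(290 − 21.63×3.73) = 21.63, so λ = 21.63/209.3 = 0.1033 per min.

0.103 per min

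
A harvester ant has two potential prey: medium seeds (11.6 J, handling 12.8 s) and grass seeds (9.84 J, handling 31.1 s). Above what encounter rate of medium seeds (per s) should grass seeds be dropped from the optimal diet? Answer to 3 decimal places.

Drop grass seeds once their profitability E₂/h₂ falls below the rate achievable on medium seeds alone: E₂/h₂ = λE₁/(1 + λh₁).
Solve for λ: λE₁h₂ = E₂(1 + λh₁) → λ(E₁h₂ − E₂h₁) = E₂ → λ = E₂/(E₁h₂ − E₂h₁).
λ = 9.84/(11.6×31.1 − 9.84×12.8) = 9.84/234.8 = 0.04191 per s.

0.042 per s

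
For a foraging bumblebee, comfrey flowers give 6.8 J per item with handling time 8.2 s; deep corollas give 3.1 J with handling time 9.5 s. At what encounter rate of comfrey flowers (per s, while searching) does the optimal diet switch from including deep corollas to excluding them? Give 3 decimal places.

Drop deep corollas once their profitability E₂/h₂ falls below the rate achievable on comfrey flowers alone: E₂/h₂ = λE₁/(1 + λh₁).
Solve for λ: λE₁h₂ = E₂(1 + λh₁) → λ(E₁h₂ − E₂h₁) = E₂ → λ = E₂/(E₁h₂ − E₂h₁).
λ = 3.1/(6.8×9.5 − 3.1×8.2) = 3.1/39.18 = 0.07912 per s.

0.079 per s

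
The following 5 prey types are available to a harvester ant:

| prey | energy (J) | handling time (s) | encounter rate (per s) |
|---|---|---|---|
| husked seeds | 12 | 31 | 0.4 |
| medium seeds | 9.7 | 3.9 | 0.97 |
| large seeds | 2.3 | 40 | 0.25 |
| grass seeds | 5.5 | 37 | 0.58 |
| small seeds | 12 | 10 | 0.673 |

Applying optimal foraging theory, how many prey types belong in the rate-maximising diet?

1

Profitabilities (E/h, J/s): medium seeds 2.49, small seeds 1.2, husked seeds 0.387, grass seeds 0.149, large seeds 0.0575. Add prey in this order while the next type's profitability exceeds the intake rate on those already taken.
Rate on top 1: 1.967. small seeds: 1.2 < 1.967 → exclude; stop.
Optimal diet: medium seeds — 1 of 5 types.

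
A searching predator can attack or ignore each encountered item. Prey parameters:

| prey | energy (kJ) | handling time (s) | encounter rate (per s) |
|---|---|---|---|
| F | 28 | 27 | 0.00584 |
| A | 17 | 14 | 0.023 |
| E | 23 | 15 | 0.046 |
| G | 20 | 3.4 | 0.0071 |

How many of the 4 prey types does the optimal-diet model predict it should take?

4

Rank by E/h (kJ/s): G 5.88, E 1.53, A 1.21, F 1.04. Include each in turn until the next type's E/h falls below the running intake rate.
Rate on top 1: 0.1387. E: 1.53 > 0.1387 → include.
Rate on top 2: 0.7001. A: 1.21 > 0.7001 → include.
Rate on top 3: 0.7814. F: 1.04 > 0.7814 → include.
Optimal diet: G, E, A, F — 4 of 4 types.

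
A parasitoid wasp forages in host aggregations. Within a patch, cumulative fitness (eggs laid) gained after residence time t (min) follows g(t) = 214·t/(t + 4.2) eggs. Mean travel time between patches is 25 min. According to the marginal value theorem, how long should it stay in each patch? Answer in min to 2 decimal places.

Optimal t* satisfies g'(t*) = g(t*)/(T + t*).
g'(t) = 214·4.2/(t + 4.2)². Setting 214·4.2/(t+4.2)² = 214t/[(t+4.2)(25+t)] gives 4.2(25+t) = t(t+4.2), so t² = 4.2×25 = 105.
t* = √105 = 10.25 min.

10.25 min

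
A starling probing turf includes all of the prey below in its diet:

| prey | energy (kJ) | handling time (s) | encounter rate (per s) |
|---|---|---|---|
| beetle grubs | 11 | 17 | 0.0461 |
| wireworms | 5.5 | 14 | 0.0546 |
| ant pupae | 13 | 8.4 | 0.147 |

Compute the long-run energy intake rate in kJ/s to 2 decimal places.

0.72 kJ/s

R = Σλ_iE_i / (1 + Σλ_ih_i)
Numerator: 0.0461×11 + 0.0546×5.5 + 0.147×13 = 2.718
Denominator: 1 + 0.0461×17 + 0.0546×14 + 0.147×8.4 = 3.783
R = 2.718/3.783 = 0.7186 kJ/s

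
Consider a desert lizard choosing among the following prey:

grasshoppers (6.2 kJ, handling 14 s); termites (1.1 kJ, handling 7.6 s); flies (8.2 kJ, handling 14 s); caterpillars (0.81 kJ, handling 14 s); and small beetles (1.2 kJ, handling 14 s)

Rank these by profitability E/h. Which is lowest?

Profitability E/h (kJ/s): grasshoppers = 6.2/14 = 0.443, termites = 1.1/7.6 = 0.145, flies = 8.2/14 = 0.586, caterpillars = 0.81/14 = 0.0579, small beetles = 1.2/14 = 0.0857.
Ranked: flies > grasshoppers > termites > small beetles > caterpillars.

caterpillars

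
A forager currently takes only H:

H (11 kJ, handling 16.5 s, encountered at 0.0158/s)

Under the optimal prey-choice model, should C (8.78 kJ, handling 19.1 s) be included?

On H alone, R = ΣλE/(1+Σλh) = 0.1738/1.261 = 0.1379 kJ/s.
C: E/h = 8.78/19.1 = 0.4597 kJ/s.
Since 0.4597 > R, including C increases the long-run rate.

Yes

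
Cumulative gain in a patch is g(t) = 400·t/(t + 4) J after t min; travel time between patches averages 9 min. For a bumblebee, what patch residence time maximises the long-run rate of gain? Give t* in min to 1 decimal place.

Optimal t* satisfies g'(t*) = g(t*)/(T + t*).
g'(t) = 400·4/(t + 4)². Setting 400·4/(t+4)² = 400t/[(t+4)(9+t)] gives 4(9+t) = t(t+4), so t² = 4×9 = 36.
t* = √36 = 6 min.

6.0 min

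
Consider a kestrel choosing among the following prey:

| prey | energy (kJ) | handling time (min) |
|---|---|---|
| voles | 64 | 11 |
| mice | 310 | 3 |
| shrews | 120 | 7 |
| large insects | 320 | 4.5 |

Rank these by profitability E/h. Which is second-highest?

In descending order of E/h:
mice: 310/3 = 103 kJ/min
large insects: 320/4.5 = 71.1 kJ/min
shrews: 120/7 = 17.1 kJ/min
voles: 64/11 = 5.82 kJ/min

large insects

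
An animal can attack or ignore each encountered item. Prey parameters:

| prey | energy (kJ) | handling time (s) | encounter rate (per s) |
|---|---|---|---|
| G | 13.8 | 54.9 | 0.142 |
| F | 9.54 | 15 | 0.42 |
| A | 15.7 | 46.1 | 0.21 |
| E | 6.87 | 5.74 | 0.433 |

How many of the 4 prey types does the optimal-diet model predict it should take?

Rank by E/h (kJ/s): E 1.2, F 0.636, A 0.341, G 0.251. Include each in turn until the next type's E/h falls below the running intake rate.
Rate on top 1: 0.8535. F: 0.636 < 0.8535 → exclude; stop.
Optimal diet: E — 1 of 4 types.

1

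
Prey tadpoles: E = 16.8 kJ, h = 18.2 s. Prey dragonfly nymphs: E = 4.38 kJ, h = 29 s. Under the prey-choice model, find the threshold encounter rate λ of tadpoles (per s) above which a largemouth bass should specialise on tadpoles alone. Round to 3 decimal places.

At the threshold, the rate on tadpoles alone equals the profitability of dragonfly nymphs: λ·16.8/(1 + λ·18.2) = 4.38/29 = 0.151.
Rearranging, λ(16.8 − 0.151×18.2) = 0.151, so λ = 0.151/14.05 = 0.01075 per s.

0.011 per s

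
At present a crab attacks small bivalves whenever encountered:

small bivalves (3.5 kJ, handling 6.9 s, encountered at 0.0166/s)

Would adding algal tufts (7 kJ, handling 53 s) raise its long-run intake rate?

Intake rate on the current diet: R = (0.0166×3.5) / (1 + 0.0166×6.9) = 0.0581/1.115 = 0.05213 kJ/s.
Profitability of algal tufts: 7/53 = 0.1321 kJ/s.
0.1321 > 0.05213, so adding algal tufts raises the average — include it.

Yes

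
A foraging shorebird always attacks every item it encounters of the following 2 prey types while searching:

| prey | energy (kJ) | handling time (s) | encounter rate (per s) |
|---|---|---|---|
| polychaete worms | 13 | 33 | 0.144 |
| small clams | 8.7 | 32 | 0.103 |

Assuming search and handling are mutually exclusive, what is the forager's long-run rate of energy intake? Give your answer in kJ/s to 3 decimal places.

0.306 kJ/s

R = Σλ_iE_i / (1 + Σλ_ih_i)
Numerator: 0.144×13 + 0.103×8.7 = 2.768
Denominator: 1 + 0.144×33 + 0.103×32 = 9.048
R = 2.768/9.048 = 0.3059 kJ/s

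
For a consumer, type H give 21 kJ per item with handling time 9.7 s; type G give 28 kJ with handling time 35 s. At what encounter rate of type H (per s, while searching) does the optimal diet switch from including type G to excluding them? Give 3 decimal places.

At the threshold, the rate on type H alone equals the profitability of type G: λ·21/(1 + λ·9.7) = 28/35 = 0.8.
Rearranging, λ(21 − 0.8×9.7) = 0.8, so λ = 0.8/13.24 = 0.06042 per s.

0.060 per s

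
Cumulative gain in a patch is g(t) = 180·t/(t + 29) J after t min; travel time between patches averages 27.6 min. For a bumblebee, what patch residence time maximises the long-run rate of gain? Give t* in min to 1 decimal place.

Optimal t* satisfies g'(t*) = g(t*)/(T + t*).
g'(t) = 180·29/(t + 29)². Setting 180·29/(t+29)² = 180t/[(t+29)(27.6+t)] gives 29(27.6+t) = t(t+29), so t² = 29×27.6 = 800.4.
t* = √800.4 = 28.29 min.

28.3 min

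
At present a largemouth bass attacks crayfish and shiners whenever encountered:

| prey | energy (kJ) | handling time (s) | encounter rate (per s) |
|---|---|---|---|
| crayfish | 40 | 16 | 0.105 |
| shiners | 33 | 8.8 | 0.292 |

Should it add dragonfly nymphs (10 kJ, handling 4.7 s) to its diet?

No

Intake rate on the current diet: R = (0.105×40 + 0.292×33) / (1 + 0.105×16 + 0.292×8.8) = 13.84/5.25 = 2.636 kJ/s.
Profitability of dragonfly nymphs: 10/4.7 = 2.128 kJ/s.
2.128 < 2.636, so adding dragonfly nymphs would lower the average — exclude it.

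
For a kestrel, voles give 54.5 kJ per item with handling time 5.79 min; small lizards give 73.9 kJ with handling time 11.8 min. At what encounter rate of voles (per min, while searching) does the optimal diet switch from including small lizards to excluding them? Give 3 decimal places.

0.343 per min

The zero-one rule: include small lizards iff E₂/h₂ > λE₁/(1+λh₁). Equality gives the switch point.
λE₁h₂ = E₂ + λE₂h₁ ⇒ λ = E₂/(E₁h₂ − E₂h₁) = 73.9/(643.1 − 427.9) = 0.3434 per min.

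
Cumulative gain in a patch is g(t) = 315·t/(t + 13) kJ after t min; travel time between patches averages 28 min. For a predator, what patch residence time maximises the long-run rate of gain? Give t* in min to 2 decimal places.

19.08 min

Maximise g(t)/(T+t): set derivative to zero → g'(t)(T+t) = g(t).
g'(t) = 315·13/(t + 13)². Setting 315·13/(t+13)² = 315t/[(t+13)(28+t)] gives 13(28+t) = t(t+13), so t² = 13×28 = 364.
t* = √364 = 19.08 min.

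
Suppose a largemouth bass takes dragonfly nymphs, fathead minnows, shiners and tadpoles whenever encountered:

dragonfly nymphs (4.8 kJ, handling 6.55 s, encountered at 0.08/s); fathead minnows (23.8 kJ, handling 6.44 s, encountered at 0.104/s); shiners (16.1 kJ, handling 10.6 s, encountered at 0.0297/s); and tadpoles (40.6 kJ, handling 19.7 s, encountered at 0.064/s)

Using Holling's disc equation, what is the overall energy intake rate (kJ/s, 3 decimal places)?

Energy encountered per unit search time: 0.08×4.8 + 0.104×23.8 + 0.0297×16.1 + 0.064×40.6 = 5.936 kJ/s.
Handling time per unit search time: 0.08×6.55 + 0.104×6.44 + 0.0297×10.6 + 0.064×19.7 = 2.769.
Rate = 5.936/(1 + 2.769) = 1.575 kJ/s.

1.575 kJ/s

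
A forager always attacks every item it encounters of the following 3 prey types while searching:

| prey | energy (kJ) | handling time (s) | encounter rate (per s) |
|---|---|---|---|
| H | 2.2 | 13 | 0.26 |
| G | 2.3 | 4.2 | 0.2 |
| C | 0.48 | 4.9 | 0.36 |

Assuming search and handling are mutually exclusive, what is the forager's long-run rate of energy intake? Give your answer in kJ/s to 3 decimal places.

Energy encountered per unit search time: 0.26×2.2 + 0.2×2.3 + 0.36×0.48 = 1.205 kJ/s.
Handling time per unit search time: 0.26×13 + 0.2×4.2 + 0.36×4.9 = 5.984.
Rate = 1.205/(1 + 5.984) = 0.1725 kJ/s.

0.173 kJ/s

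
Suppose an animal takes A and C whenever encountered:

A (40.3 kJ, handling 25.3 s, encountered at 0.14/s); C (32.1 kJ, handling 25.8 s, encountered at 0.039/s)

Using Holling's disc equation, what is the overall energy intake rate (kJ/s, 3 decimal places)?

1.243 kJ/s

R = Σλ_iE_i / (1 + Σλ_ih_i)
Numerator: 0.14×40.3 + 0.039×32.1 = 6.894
Denominator: 1 + 0.14×25.3 + 0.039×25.8 = 5.548
R = 6.894/5.548 = 1.243 kJ/s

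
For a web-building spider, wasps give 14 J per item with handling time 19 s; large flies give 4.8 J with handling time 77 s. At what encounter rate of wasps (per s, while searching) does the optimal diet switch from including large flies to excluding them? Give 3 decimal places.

The zero-one rule: include large flies iff E₂/h₂ > λE₁/(1+λh₁). Equality gives the switch point.
λE₁h₂ = E₂ + λE₂h₁ ⇒ λ = E₂/(E₁h₂ − E₂h₁) = 4.8/(1078 − 91.2) = 0.004864 per s.

0.005 per s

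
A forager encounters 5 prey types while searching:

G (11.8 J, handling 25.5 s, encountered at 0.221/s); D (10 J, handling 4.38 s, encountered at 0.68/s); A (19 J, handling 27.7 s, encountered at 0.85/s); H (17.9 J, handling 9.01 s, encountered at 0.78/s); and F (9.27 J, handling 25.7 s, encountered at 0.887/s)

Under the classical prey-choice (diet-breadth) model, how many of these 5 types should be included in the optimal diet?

2

Rank by E/h (J/s): D 2.28, H 1.99, A 0.686, G 0.463, F 0.361. Include each in turn until the next type's E/h falls below the running intake rate.
Rate on top 1: 1.709. H: 1.99 > 1.709 → include.
Rate on top 2: 1.886. A: 0.686 < 1.886 → exclude; stop.
Optimal diet: D, H — 2 of 5 types.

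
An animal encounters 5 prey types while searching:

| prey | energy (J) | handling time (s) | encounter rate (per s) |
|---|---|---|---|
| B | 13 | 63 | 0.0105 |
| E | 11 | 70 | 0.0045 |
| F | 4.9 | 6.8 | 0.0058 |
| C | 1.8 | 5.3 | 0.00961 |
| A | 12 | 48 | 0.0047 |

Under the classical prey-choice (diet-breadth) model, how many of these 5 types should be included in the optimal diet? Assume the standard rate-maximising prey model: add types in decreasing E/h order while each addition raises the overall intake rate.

5

Rank by E/h (J/s): F 0.721, C 0.34, A 0.25, B 0.206, E 0.157. Include each in turn until the next type's E/h falls below the running intake rate.
Rate on top 1: 0.02734. C: 0.34 > 0.02734 → include.
Rate on top 2: 0.04193. A: 0.25 > 0.04193 → include.
Rate on top 3: 0.0776. B: 0.206 > 0.0776 → include.
Rate on top 4: 0.1207. E: 0.157 > 0.1207 → include.
Optimal diet: F, C, A, B, E — 5 of 5 types.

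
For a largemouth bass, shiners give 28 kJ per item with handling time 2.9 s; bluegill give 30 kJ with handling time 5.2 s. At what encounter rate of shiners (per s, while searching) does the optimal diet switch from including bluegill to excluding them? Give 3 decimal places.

At the threshold, the rate on shiners alone equals the profitability of bluegill: λ·28/(1 + λ·2.9) = 30/5.2 = 5.769.
Rearranging, λ(28 − 5.769×2.9) = 5.769, so λ = 5.769/11.27 = 0.5119 per s.

0.512 per s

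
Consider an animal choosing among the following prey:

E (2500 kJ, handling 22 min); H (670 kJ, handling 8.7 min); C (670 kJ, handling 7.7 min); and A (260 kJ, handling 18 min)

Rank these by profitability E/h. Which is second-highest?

Profitability E/h (kJ/min): E = 2500/22 = 114, H = 670/8.7 = 77, C = 670/7.7 = 87, A = 260/18 = 14.4.
Ranked: E > C > H > A.

C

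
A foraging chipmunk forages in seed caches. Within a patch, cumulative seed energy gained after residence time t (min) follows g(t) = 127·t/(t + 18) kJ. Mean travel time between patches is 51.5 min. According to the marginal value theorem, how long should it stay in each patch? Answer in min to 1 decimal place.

30.4 min

Maximise g(t)/(T+t): set derivative to zero → g'(t)(T+t) = g(t).
g'(t) = 127·18/(t + 18)². Setting 127·18/(t+18)² = 127t/[(t+18)(51.5+t)] gives 18(51.5+t) = t(t+18), so t² = 18×51.5 = 927.
t* = √927 = 30.45 min.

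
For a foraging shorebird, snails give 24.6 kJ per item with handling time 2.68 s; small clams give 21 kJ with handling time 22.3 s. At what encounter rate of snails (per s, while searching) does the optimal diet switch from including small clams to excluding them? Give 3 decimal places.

0.043 per s

The zero-one rule: include small clams iff E₂/h₂ > λE₁/(1+λh₁). Equality gives the switch point.
λE₁h₂ = E₂ + λE₂h₁ ⇒ λ = E₂/(E₁h₂ − E₂h₁) = 21/(548.6 − 56.28) = 0.04266 per s.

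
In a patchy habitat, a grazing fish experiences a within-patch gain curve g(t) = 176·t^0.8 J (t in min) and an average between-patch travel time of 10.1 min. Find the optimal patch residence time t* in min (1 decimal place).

40.4 min

Optimal t* satisfies g'(t*) = g(t*)/(T + t*).
g'(t) = 0.8·176·t^-0.2. Setting 0.8·176·t^-0.2 = 176·t^0.8/(10.1+t) gives 0.8(10.1+t) = t, so 0.20·t = 0.8×10.1.
t* = 0.8×10.1/0.20 = 40.4 min.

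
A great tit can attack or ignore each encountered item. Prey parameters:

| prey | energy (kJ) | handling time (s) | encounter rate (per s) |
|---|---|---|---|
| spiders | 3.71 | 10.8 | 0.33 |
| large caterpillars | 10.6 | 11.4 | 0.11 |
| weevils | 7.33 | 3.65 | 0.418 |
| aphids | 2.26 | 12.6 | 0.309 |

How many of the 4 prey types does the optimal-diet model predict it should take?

1

Rank by E/h (kJ/s): weevils 2.01, large caterpillars 0.93, spiders 0.344, aphids 0.179. Include each in turn until the next type's E/h falls below the running intake rate.
Rate on top 1: 1.213. large caterpillars: 0.93 < 1.213 → exclude; stop.
Optimal diet: weevils — 1 of 4 types.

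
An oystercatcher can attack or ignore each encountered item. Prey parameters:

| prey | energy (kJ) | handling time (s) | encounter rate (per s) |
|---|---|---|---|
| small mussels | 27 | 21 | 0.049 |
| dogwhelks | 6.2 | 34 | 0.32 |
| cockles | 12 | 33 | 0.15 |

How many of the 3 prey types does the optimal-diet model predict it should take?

Profitabilities (E/h, kJ/s): small mussels 1.29, cockles 0.364, dogwhelks 0.182. Add prey in this order while the next type's profitability exceeds the intake rate on those already taken.
Rate on top 1: 0.652. cockles: 0.364 < 0.652 → exclude; stop.
Optimal diet: small mussels — 1 of 3 types.

1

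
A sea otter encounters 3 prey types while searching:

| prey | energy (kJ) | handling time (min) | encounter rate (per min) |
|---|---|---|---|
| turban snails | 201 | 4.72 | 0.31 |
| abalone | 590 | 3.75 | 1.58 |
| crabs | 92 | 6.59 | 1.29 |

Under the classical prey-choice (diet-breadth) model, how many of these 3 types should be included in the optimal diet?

E/h in descending order: abalone 157, turban snails 42.6, crabs 14 kJ/min. The optimal diet is the largest prefix of this list for which every included type satisfies E_i/h_i > R on the types above it.
Rate on top 1: 134.6. turban snails: 42.6 < 134.6 → exclude; stop.
Optimal diet: abalone — 1 of 3 types.

1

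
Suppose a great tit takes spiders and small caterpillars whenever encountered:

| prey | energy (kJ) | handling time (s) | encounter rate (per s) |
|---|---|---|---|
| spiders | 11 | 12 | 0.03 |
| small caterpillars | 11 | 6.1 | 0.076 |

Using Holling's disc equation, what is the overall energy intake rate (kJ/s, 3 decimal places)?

R = Σλ_iE_i / (1 + Σλ_ih_i)
Numerator: 0.03×11 + 0.076×11 = 1.166
Denominator: 1 + 0.03×12 + 0.076×6.1 = 1.824
R = 1.166/1.824 = 0.6394 kJ/s

0.639 kJ/s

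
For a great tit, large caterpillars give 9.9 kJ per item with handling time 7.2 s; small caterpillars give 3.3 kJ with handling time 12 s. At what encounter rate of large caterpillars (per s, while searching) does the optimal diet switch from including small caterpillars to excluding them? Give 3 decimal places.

0.035 per s

The zero-one rule: include small caterpillars iff E₂/h₂ > λE₁/(1+λh₁). Equality gives the switch point.
λE₁h₂ = E₂ + λE₂h₁ ⇒ λ = E₂/(E₁h₂ − E₂h₁) = 3.3/(118.8 − 23.76) = 0.03472 per s.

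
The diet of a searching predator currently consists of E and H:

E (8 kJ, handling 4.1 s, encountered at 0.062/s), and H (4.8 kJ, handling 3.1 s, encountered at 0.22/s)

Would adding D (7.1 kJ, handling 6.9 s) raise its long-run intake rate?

Current rate: (0.062×8 + 0.22×4.8)/(1 + 0.062×4.1 + 0.22×3.1) = 0.8016 kJ/s.
D: E/h = 7.1/6.9 = 1.029 kJ/s.
1.029 > 0.8016, so adding D raises the average — include it.

Yes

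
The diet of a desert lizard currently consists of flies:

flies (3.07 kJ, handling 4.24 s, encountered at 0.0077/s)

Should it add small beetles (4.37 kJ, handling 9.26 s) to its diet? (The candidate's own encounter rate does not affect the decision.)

On flies alone, R = ΣλE/(1+Σλh) = 0.02364/1.033 = 0.02289 kJ/s.
Profitability of small beetles: 4.37/9.26 = 0.4719 kJ/s.
0.4719 > 0.02289, so adding small beetles raises the average — include it.

Yes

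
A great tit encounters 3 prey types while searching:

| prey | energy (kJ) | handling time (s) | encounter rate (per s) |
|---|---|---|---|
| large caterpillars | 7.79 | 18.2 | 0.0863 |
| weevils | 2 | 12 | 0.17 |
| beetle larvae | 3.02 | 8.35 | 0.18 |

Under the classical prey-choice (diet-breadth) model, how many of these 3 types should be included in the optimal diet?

Profitabilities (E/h, kJ/s): large caterpillars 0.428, beetle larvae 0.362, weevils 0.167. Add prey in this order while the next type's profitability exceeds the intake rate on those already taken.
Rate on top 1: 0.2615. beetle larvae: 0.362 > 0.2615 → include.
Rate on top 2: 0.2985. weevils: 0.167 < 0.2985 → exclude; stop.
Optimal diet: large caterpillars, beetle larvae — 2 of 3 types.

2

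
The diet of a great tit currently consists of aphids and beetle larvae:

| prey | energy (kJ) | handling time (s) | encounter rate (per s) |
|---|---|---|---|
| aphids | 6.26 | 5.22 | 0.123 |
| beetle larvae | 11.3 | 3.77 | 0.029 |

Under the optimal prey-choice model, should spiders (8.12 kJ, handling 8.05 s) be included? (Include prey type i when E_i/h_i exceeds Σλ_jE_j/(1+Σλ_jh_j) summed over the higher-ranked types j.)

On aphids and beetle larvae alone, R = ΣλE/(1+Σλh) = 1.098/1.751 = 0.6267 kJ/s.
Profitability of spiders: 8.12/8.05 = 1.009 kJ/s.
Since 1.009 > R, including spiders increases the long-run rate.

Yes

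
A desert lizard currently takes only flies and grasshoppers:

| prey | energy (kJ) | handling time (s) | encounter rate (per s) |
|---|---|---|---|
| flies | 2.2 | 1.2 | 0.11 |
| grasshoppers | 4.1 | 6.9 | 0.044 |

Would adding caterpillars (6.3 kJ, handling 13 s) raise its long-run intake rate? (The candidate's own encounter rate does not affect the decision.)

On flies and grasshoppers alone, R = ΣλE/(1+Σλh) = 0.4224/1.436 = 0.2942 kJ/s.
caterpillars: E/h = 6.3/13 = 0.4846 kJ/s.
0.4846 > 0.2942, so adding caterpillars raises the average — include it.

Yes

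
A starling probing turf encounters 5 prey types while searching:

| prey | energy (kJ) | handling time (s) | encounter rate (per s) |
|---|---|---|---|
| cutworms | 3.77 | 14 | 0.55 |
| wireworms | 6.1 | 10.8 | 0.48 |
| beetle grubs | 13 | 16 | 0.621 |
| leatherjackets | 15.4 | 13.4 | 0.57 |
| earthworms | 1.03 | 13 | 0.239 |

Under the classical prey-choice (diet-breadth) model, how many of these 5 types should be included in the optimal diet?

1

E/h in descending order: leatherjackets 1.15, beetle grubs 0.812, wireworms 0.565, cutworms 0.269, earthworms 0.0792 kJ/s. The optimal diet is the largest prefix of this list for which every included type satisfies E_i/h_i > R on the types above it.
Rate on top 1: 1.016. beetle grubs: 0.812 < 1.016 → exclude; stop.
Optimal diet: leatherjackets — 1 of 5 types.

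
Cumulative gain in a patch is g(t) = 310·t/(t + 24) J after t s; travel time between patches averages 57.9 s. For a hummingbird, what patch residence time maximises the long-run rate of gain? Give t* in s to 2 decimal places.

Optimal t* satisfies g'(t*) = g(t*)/(T + t*).
g'(t) = 310·24/(t + 24)². Setting 310·24/(t+24)² = 310t/[(t+24)(57.9+t)] gives 24(57.9+t) = t(t+24), so t² = 24×57.9 = 1390.
t* = √1390 = 37.28 s.

37.28 s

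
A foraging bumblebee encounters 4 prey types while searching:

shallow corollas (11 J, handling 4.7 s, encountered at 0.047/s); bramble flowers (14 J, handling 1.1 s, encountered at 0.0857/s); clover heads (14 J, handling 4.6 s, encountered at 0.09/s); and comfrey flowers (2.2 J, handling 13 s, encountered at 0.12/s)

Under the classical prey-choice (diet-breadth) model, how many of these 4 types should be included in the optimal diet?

Profitabilities (E/h, J/s): bramble flowers 12.7, clover heads 3.04, shallow corollas 2.34, comfrey flowers 0.169. Add prey in this order while the next type's profitability exceeds the intake rate on those already taken.
Rate on top 1: 1.096. clover heads: 3.04 > 1.096 → include.
Rate on top 2: 1.631. shallow corollas: 2.34 > 1.631 → include.
Rate on top 3: 1.722. comfrey flowers: 0.169 < 1.722 → exclude; stop.
Optimal diet: bramble flowers, clover heads, shallow corollas — 3 of 4 types.

3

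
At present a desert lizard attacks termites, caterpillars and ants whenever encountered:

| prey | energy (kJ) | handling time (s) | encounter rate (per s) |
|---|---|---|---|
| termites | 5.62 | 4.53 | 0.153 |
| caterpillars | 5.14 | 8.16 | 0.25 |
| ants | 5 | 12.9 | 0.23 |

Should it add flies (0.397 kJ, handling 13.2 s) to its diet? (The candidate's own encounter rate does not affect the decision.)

Intake rate on the current diet: R = (0.153×5.62 + 0.25×5.14 + 0.23×5) / (1 + 0.153×4.53 + 0.25×8.16 + 0.23×12.9) = 3.295/6.7 = 0.4918 kJ/s.
flies: E/h = 0.397/13.2 = 0.03008 kJ/s.
0.03008 < 0.4918, so adding flies would lower the average — exclude it.

No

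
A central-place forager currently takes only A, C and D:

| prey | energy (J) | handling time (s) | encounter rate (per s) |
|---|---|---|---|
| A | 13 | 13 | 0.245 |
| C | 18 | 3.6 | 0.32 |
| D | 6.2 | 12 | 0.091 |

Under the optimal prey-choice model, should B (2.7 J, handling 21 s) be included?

No

Intake rate on the current diet: R = (0.245×13 + 0.32×18 + 0.091×6.2) / (1 + 0.245×13 + 0.32×3.6 + 0.091×12) = 9.509/6.429 = 1.479 J/s.
Profitability of B: 2.7/21 = 0.1286 J/s.
0.1286 < 1.479, so adding B would lower the average — exclude it.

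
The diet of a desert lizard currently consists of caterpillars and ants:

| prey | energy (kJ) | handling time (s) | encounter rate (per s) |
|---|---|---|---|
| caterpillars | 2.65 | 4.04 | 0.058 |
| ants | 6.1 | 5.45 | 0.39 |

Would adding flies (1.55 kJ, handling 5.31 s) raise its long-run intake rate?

On caterpillars and ants alone, R = ΣλE/(1+Σλh) = 2.533/3.36 = 0.7538 kJ/s.
Profitability of flies: 1.55/5.31 = 0.2919 kJ/s.
0.2919 < 0.7538, so adding flies would lower the average — exclude it.

No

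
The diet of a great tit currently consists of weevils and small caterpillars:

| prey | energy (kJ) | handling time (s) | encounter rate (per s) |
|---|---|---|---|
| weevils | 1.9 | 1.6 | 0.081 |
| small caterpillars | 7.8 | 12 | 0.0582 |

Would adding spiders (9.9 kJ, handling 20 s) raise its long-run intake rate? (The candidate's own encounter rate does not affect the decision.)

Yes

Current rate: (0.081×1.9 + 0.0582×7.8)/(1 + 0.081×1.6 + 0.0582×12) = 0.3325 kJ/s.
spiders: E/h = 9.9/20 = 0.495 kJ/s.
0.495 > 0.3325, so adding spiders raises the average — include it.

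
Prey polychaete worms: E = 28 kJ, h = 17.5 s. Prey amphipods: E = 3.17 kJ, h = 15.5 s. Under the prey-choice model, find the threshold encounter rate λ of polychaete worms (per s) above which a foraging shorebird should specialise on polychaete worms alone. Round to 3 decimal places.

Drop amphipods once their profitability E₂/h₂ falls below the rate achievable on polychaete worms alone: E₂/h₂ = λE₁/(1 + λh₁).
Solve for λ: λE₁h₂ = E₂(1 + λh₁) → λ(E₁h₂ − E₂h₁) = E₂ → λ = E₂/(E₁h₂ − E₂h₁).
λ = 3.17/(28×15.5 − 3.17×17.5) = 3.17/378.5 = 0.008375 per s.

0.008 per s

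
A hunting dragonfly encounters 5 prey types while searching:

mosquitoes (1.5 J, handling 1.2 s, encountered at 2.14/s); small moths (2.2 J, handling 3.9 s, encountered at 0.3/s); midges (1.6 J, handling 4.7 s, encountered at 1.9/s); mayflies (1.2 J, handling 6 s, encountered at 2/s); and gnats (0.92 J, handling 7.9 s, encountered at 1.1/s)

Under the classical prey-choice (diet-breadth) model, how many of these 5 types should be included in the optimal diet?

Profitabilities (E/h, J/s): mosquitoes 1.25, small moths 0.564, midges 0.34, mayflies 0.2, gnats 0.116. Add prey in this order while the next type's profitability exceeds the intake rate on those already taken.
Rate on top 1: 0.8997. small moths: 0.564 < 0.8997 → exclude; stop.
Optimal diet: mosquitoes — 1 of 5 types.

1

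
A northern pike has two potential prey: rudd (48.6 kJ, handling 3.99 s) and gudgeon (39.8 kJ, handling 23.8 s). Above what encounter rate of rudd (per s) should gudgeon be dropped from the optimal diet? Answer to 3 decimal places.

0.040 per s

Drop gudgeon once their profitability E₂/h₂ falls below the rate achievable on rudd alone: E₂/h₂ = λE₁/(1 + λh₁).
Solve for λ: λE₁h₂ = E₂(1 + λh₁) → λ(E₁h₂ − E₂h₁) = E₂ → λ = E₂/(E₁h₂ − E₂h₁).
λ = 39.8/(48.6×23.8 − 39.8×3.99) = 39.8/997.9 = 0.03988 per s.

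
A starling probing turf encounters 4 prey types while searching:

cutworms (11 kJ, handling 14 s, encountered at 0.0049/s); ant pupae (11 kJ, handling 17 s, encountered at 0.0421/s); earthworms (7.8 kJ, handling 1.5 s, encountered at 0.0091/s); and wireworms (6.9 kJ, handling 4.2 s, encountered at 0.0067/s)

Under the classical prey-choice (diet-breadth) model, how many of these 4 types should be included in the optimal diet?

4

Rank by E/h (kJ/s): earthworms 5.2, wireworms 1.64, cutworms 0.786, ant pupae 0.647. Include each in turn until the next type's E/h falls below the running intake rate.
Rate on top 1: 0.07002. wireworms: 1.64 > 0.07002 → include.
Rate on top 2: 0.1125. cutworms: 0.786 > 0.1125 → include.
Rate on top 3: 0.1541. ant pupae: 0.647 > 0.1541 → include.
Optimal diet: earthworms, wireworms, cutworms, ant pupae — 4 of 4 types.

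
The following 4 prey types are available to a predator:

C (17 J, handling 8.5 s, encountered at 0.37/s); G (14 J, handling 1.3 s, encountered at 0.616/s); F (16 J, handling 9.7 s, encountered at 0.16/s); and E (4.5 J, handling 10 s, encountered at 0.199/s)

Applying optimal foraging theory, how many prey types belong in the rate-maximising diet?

1

E/h in descending order: G 10.8, C 2, F 1.65, E 0.45 J/s. The optimal diet is the largest prefix of this list for which every included type satisfies E_i/h_i > R on the types above it.
Rate on top 1: 4.789. C: 2 < 4.789 → exclude; stop.
Optimal diet: G — 1 of 4 types.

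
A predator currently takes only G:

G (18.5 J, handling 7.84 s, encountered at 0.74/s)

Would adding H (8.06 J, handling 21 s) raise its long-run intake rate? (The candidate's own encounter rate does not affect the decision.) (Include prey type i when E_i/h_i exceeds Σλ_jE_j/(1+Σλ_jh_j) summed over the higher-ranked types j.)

Intake rate on the current diet: R = (0.74×18.5) / (1 + 0.74×7.84) = 13.69/6.802 = 2.013 J/s.
Profitability of H: 8.06/21 = 0.3838 J/s.
0.3838 < 2.013, so adding H would lower the average — exclude it.

No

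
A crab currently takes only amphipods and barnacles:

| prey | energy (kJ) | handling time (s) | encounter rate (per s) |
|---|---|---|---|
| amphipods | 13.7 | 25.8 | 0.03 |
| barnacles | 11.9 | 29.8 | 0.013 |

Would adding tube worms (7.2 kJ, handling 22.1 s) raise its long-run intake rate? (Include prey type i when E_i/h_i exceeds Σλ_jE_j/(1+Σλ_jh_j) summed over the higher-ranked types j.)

Yes

On amphipods and barnacles alone, R = ΣλE/(1+Σλh) = 0.5657/2.161 = 0.2617 kJ/s.
tube worms: E/h = 7.2/22.1 = 0.3258 kJ/s.
Since 0.3258 > R, including tube worms increases the long-run rate.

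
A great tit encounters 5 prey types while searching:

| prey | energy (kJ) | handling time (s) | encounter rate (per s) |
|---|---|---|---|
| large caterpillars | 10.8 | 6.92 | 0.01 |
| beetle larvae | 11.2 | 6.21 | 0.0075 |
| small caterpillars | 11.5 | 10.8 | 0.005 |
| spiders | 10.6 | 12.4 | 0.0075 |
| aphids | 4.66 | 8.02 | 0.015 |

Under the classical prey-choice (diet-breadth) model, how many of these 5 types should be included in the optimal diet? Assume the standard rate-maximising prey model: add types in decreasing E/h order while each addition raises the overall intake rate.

Profitabilities (E/h, kJ/s): beetle larvae 1.8, large caterpillars 1.56, small caterpillars 1.06, spiders 0.855, aphids 0.581. Add prey in this order while the next type's profitability exceeds the intake rate on those already taken.
Rate on top 1: 0.08026. large caterpillars: 1.56 > 0.08026 → include.
Rate on top 2: 0.1721. small caterpillars: 1.06 > 0.1721 → include.
Rate on top 3: 0.2133. spiders: 0.855 > 0.2133 → include.
Rate on top 4: 0.2605. aphids: 0.581 > 0.2605 → include.
Optimal diet: beetle larvae, large caterpillars, small caterpillars, spiders, aphids — 5 of 5 types.

5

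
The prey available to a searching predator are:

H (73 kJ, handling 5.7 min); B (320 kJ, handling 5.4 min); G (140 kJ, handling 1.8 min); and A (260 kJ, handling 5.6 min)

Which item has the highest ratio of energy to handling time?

In descending order of E/h:
G: 140/1.8 = 77.8 kJ/min
B: 320/5.4 = 59.3 kJ/min
A: 260/5.6 = 46.4 kJ/min
H: 73/5.7 = 12.8 kJ/min

G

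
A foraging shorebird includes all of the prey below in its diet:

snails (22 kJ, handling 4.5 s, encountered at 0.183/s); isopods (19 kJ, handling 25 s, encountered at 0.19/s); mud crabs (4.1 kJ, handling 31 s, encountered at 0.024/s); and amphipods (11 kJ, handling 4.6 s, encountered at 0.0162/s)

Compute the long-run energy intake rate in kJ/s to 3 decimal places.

Energy encountered per unit search time: 0.183×22 + 0.19×19 + 0.024×4.1 + 0.0162×11 = 7.913 kJ/s.
Handling time per unit search time: 0.183×4.5 + 0.19×25 + 0.024×31 + 0.0162×4.6 = 6.392.
Rate = 7.913/(1 + 6.392) = 1.07 kJ/s.

1.070 kJ/s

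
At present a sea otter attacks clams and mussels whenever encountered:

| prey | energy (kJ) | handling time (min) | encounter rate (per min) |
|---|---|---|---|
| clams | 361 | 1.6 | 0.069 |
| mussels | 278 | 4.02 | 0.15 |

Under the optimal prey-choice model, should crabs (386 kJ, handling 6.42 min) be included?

Current rate: (0.069×361 + 0.15×278)/(1 + 0.069×1.6 + 0.15×4.02) = 38.88 kJ/min.
crabs: E/h = 386/6.42 = 60.12 kJ/min.
60.12 > 38.88, so adding crabs raises the average — include it.

Yes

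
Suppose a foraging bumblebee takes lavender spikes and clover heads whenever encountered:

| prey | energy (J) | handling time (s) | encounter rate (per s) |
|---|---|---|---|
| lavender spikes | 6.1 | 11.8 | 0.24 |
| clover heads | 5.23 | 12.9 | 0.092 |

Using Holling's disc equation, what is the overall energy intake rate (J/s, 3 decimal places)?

0.388 J/s

R = (0.24×6.1 + 0.092×5.23) / (1 + 0.24×11.8 + 0.092×12.9) = 1.945/5.019 = 0.3876 J/s.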